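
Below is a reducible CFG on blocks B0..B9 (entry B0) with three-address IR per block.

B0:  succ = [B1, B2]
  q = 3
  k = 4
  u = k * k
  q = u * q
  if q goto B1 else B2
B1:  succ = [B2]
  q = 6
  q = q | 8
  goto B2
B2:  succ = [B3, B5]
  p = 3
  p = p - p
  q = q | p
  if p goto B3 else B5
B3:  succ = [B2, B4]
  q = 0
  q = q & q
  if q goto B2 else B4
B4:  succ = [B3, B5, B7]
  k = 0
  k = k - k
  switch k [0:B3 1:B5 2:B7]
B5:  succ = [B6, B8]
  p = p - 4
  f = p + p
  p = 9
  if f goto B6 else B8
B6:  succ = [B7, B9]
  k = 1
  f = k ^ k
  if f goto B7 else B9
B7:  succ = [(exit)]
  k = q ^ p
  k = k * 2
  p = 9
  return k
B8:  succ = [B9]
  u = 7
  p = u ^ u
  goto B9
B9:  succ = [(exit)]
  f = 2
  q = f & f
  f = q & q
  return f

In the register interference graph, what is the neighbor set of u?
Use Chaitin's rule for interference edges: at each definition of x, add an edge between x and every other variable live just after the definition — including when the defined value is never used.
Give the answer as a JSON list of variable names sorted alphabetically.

Answer: ["q"]

Working:
Per-block:
  B0: {k,q,u} / ∅
  B1: {q} / ∅
  B2: {p,q} / {q}
  B3: {q} / ∅
  B4: {k} / ∅
  B5: {f,p} / {p}
  B6: {f,k} / ∅
  B7: {k,p} / {p,q}
  B8: {p,u} / ∅
  B9: {f,q} / ∅

Liveness:
  live B0: ∅→{q}
  live B1: ∅→{q}
  live B2: {q}→{p,q}
  live B3: {p}→{p,q}
  live B4: {p,q}→{p,q}
  live B5: {p,q}→{p,q}
  live B6: {p,q}→{p,q}
  live B7: {p,q}→∅
  live B8: ∅→∅
  live B9: ∅→∅

Interference:
  f↔{p,q}
  k↔{p,q}
  p↔{f,k,q}
  q↔{f,k,p,u}
  u↔{q}

N(u) = ["q"]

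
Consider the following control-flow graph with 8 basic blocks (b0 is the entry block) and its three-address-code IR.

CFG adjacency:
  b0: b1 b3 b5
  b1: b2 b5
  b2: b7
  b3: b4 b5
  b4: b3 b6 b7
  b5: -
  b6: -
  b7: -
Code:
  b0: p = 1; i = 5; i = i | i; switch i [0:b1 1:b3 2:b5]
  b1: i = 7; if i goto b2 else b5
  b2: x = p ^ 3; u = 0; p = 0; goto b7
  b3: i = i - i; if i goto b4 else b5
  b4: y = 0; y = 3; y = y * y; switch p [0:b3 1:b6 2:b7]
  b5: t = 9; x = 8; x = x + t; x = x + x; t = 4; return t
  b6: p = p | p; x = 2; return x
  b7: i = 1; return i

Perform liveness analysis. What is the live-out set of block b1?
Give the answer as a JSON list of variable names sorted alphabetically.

Answer: ["p"]

Derivation:
def/use:
  b0: def={i,p} ue=∅
  b1: def={i} ue=∅
  b2: def={p,u,x} ue={p}
  b3: def={i} ue={i}
  b4: def={y} ue={p}
  b5: def={t,x} ue=∅
  b6: def={p,x} ue={p}
  b7: def={i} ue=∅

Live sets:
  live b0: ∅→{i,p}
  live b1: {p}→{p}
  live b2: {p}→∅
  live b3: {i,p}→{i,p}
  live b4: {i,p}→{i,p}
  live b5: ∅→∅
  live b6: {p}→∅
  live b7: ∅→∅

live-out(b1) = ["p"]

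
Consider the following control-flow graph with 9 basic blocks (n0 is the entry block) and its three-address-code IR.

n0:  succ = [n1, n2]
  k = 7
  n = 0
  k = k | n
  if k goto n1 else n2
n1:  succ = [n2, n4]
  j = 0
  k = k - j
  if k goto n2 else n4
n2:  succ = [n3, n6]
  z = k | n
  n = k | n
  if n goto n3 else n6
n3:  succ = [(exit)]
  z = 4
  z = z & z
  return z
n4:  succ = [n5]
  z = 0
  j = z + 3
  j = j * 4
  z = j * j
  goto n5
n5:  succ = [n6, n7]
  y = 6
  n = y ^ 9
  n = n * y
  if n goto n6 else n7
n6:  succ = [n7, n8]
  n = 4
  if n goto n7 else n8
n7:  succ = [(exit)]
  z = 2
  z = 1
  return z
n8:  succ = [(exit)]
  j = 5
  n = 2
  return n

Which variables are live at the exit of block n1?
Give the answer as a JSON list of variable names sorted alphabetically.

Answer: ["k", "n"]

Derivation:
def/use:
  n0 def {k,n} use ∅
  n1 def {j,k} use {k}
  n2 def {n,z} use {k,n}
  n3 def {z} use ∅
  n4 def {j,z} use ∅
  n5 def {n,y} use ∅
  n6 def {n} use ∅
  n7 def {z} use ∅
  n8 def {j,n} use ∅

Liveness:
  n0 li=∅ lo={k,n}
  n1 li={k,n} lo={k,n}
  n2 li={k,n} lo=∅
  n3 li=∅ lo=∅
  n4 li=∅ lo=∅
  n5 li=∅ lo=∅
  n6 li=∅ lo=∅
  n7 li=∅ lo=∅
  n8 li=∅ lo=∅

live-out(n1) = ["k", "n"]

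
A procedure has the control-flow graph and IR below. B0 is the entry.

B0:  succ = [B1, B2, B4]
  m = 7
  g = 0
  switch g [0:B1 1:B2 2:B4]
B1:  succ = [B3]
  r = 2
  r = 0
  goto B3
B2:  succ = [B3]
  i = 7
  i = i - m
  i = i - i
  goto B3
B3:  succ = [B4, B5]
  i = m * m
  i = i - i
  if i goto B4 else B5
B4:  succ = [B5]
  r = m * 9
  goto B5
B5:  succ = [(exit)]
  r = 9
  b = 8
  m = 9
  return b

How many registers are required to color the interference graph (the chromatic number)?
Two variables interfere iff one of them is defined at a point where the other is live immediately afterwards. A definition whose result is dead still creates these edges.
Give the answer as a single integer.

Answer: 2

Analysis:
Block summaries:
  B0: def={g,m} ue=∅
  B1: def={r} ue=∅
  B2: def={i} ue={m}
  B3: def={i} ue={m}
  B4: def={r} ue={m}
  B5: def={b,m,r} ue=∅

Backward fixpoint:
  B0: in=∅ out={m}
  B1: in={m} out={m}
  B2: in={m} out={m}
  B3: in={m} out={m}
  B4: in={m} out=∅
  B5: in=∅ out=∅

Conflict graph:
  b: {m}
  g: {m}
  i: {m}
  m: {b,g,i,r}
  r: {m}

Registers:
  clique {b,m} ⇒ need ≥ 2
  assign b→r1 g→r1 i→r1 m→r0 r→r1 — no edge inside a register ⇒ χ ≤ 2
  χ = 2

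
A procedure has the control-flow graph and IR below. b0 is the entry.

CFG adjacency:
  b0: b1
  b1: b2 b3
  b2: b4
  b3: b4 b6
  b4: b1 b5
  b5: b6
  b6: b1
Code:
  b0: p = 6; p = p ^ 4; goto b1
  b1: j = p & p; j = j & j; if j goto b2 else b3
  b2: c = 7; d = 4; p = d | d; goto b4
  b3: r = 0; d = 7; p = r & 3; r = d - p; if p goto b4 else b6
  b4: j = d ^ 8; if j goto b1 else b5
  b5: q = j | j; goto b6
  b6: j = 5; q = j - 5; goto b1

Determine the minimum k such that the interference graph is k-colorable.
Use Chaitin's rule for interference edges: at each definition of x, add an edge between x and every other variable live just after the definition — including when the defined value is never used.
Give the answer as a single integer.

Per-block:
  b0: {p} / ∅
  b1: {j} / {p}
  b2: {c,d,p} / ∅
  b3: {d,p,r} / ∅
  b4: {j} / {d}
  b5: {q} / {j}
  b6: {j,q} / ∅

Live sets:
  b0 li=∅ lo={p}
  b1 li={p} lo=∅
  b2 li=∅ lo={d,p}
  b3 li=∅ lo={d,p}
  b4 li={d,p} lo={j,p}
  b5 li={j,p} lo={p}
  b6 li={p} lo={p}

Conflict graph:
  c: ∅
  d: {p,r}
  j: {p}
  p: {d,j,q,r}
  q: {p}
  r: {d,p}

Chromatic number:
  lower bound: {d,p,r} mutually conflict ⇒ χ ≥ 3
  assign c→c0 d→c1 j→c1 p→c0 q→c1 r→c2 — no edge inside a register ⇒ χ ≤ 3
  χ = 3

Answer: 3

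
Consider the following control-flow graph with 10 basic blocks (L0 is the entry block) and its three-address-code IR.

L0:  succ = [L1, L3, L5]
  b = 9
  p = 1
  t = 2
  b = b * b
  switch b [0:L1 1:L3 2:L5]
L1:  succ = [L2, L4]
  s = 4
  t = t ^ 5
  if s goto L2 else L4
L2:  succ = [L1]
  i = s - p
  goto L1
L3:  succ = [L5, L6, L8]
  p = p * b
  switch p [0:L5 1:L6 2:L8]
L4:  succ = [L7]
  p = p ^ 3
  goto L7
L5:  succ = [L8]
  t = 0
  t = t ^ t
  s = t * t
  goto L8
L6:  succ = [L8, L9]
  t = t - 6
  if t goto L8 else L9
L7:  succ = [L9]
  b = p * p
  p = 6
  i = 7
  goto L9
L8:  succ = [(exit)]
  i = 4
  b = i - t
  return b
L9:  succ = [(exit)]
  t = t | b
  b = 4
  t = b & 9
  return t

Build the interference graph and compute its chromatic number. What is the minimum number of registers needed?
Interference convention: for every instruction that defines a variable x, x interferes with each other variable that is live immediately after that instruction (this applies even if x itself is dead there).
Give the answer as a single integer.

def/use:
  L0: def={b,p,t} ue=∅
  L1: def={s,t} ue={t}
  L2: def={i} ue={p,s}
  L3: def={p} ue={b,p}
  L4: def={p} ue={p}
  L5: def={s,t} ue=∅
  L6: def={t} ue={t}
  L7: def={b,i,p} ue={p}
  L8: def={b,i} ue={t}
  L9: def={b,t} ue={b,t}

Live sets:
  live L0: ∅→{b,p,t}
  live L1: {p,t}→{p,s,t}
  live L2: {p,s,t}→{p,t}
  live L3: {b,p,t}→{b,t}
  live L4: {p,t}→{p,t}
  live L5: ∅→{t}
  live L6: {b,t}→{b,t}
  live L7: {p,t}→{b,t}
  live L8: {t}→∅
  live L9: {b,t}→∅

Conflict graph:
  b↔{i,p,t}
  i↔{b,p,t}
  p↔{b,i,s,t}
  s↔{p,t}
  t↔{b,i,p,s}

Registers:
  {b,i,p,t} pairwise interfere (4-clique) ⇒ χ ≥ 4
  assign b→R2 i→R3 p→R0 s→R2 t→R1 — no edge inside a register ⇒ χ ≤ 4
  χ = 4

Answer: 4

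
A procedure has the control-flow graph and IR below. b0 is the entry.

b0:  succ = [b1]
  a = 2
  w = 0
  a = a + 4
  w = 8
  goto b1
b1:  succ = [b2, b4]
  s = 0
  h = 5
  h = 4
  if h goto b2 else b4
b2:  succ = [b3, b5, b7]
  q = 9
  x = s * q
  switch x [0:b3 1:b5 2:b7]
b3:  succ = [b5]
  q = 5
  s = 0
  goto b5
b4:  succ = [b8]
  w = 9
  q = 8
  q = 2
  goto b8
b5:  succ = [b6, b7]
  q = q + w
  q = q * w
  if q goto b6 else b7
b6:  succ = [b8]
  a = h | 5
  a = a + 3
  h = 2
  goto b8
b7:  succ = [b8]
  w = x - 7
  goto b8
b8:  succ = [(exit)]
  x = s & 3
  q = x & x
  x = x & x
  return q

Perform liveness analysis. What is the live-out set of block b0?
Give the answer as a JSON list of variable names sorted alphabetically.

def/use:
  b0 def {a,w} use ∅
  b1 def {h,s} use ∅
  b2 def {q,x} use {s}
  b3 def {q,s} use ∅
  b4 def {q,w} use ∅
  b5 def {q} use {q,w}
  b6 def {a,h} use {h}
  b7 def {w} use {x}
  b8 def {q,x} use {s}

Backward fixpoint:
  b0: in=∅ out={w}
  b1: in={w} out={h,s,w}
  b2: in={h,s,w} out={h,q,s,w,x}
  b3: in={h,w,x} out={h,q,s,w,x}
  b4: in={s} out={s}
  b5: in={h,q,s,w,x} out={h,s,x}
  b6: in={h,s} out={s}
  b7: in={s,x} out={s}
  b8: in={s} out=∅

live-out(b0) = ["w"]

Answer: ["w"]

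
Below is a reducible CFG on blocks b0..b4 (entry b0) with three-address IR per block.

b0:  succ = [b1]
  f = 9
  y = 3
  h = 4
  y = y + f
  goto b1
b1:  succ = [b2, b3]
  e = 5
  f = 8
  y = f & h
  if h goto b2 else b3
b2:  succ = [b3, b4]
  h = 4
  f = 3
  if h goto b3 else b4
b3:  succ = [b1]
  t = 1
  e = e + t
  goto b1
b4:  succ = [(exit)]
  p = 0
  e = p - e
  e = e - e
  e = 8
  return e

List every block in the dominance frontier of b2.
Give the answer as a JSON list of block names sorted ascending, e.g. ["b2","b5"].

Answer: ["b3"]

Analysis:
idom tree: b1←b0 b2←b1 b3←b1 b4←b2
Dom at joins:
  b1: preds {b0,b3}: {b0} ∩ {b0,b1,b3} = {b0}; idom=b0
  b3: preds {b1,b2}: {b0,b1} ∩ {b0,b1,b2} = {b0,b1}; idom=b1

Frontier:
  b1←b0: walk · to b0
  b1←b3: walk b3→b1 to b0
  b3←b1: walk · to b1
  b3←b2: walk b2 to b1
  b0: DF=∅
  b1: DF={b1}
  b2: DF={b3}
  b3: DF={b1}
  b4: DF=∅

DF(b2) = ["b3"]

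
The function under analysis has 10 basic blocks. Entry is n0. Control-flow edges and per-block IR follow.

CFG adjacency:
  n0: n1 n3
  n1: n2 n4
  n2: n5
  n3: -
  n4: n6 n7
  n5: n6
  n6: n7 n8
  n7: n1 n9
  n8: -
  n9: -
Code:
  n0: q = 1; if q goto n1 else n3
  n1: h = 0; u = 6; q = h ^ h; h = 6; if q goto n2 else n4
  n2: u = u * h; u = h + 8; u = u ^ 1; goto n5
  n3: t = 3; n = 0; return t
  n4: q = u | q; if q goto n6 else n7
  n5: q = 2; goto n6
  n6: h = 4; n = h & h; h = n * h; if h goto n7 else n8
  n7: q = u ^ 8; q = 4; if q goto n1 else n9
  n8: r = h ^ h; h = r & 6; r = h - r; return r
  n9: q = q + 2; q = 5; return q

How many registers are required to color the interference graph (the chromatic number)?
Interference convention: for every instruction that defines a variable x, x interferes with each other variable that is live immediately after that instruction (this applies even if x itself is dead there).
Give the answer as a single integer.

Per-block:
  n0 def {q} use ∅
  n1 def {h,q,u} use ∅
  n2 def {u} use {h,u}
  n3 def {n,t} use ∅
  n4 def {q} use {q,u}
  n5 def {q} use ∅
  n6 def {h,n} use ∅
  n7 def {q} use {u}
  n8 def {h,r} use {h}
  n9 def {q} use {q}

Live sets:
  live n0: ∅→∅
  live n1: ∅→{h,q,u}
  live n2: {h,u}→{u}
  live n3: ∅→∅
  live n4: {q,u}→{u}
  live n5: {u}→{u}
  live n6: {u}→{h,u}
  live n7: {u}→{q}
  live n8: {h}→∅
  live n9: {q}→∅

Interference:
  h: {n,q,r,u}
  n: {h,t,u}
  q: {h,u}
  r: {h}
  t: {n}
  u: {h,n,q}

Registers:
  lower bound: {h,n,u} mutually conflict ⇒ χ ≥ 3
  assign h→R0 n→R1 q→R1 r→R1 t→R0 u→R2 — no edge inside a register ⇒ χ ≤ 3
  χ = 3

Answer: 3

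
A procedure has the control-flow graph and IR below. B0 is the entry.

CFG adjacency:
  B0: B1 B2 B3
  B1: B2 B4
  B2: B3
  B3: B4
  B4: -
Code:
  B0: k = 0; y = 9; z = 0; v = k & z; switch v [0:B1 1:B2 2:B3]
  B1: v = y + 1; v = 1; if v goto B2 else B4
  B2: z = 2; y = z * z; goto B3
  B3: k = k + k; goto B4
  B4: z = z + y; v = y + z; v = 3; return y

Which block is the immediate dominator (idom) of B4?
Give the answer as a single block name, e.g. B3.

idom tree: B1←B0 B2←B0 B3←B0 B4←B0
Join-block Dom:
  B2: preds {B0,B1}: {B0} ∩ {B0,B1} = {B0}; idom=B0
  B3: preds {B0,B2}: {B0} ∩ {B0,B2} = {B0}; idom=B0
  B4: preds {B1,B3}: {B0,B1} ∩ {B0,B3} = {B0}; idom=B0

idom(B4) = B0

Answer: B0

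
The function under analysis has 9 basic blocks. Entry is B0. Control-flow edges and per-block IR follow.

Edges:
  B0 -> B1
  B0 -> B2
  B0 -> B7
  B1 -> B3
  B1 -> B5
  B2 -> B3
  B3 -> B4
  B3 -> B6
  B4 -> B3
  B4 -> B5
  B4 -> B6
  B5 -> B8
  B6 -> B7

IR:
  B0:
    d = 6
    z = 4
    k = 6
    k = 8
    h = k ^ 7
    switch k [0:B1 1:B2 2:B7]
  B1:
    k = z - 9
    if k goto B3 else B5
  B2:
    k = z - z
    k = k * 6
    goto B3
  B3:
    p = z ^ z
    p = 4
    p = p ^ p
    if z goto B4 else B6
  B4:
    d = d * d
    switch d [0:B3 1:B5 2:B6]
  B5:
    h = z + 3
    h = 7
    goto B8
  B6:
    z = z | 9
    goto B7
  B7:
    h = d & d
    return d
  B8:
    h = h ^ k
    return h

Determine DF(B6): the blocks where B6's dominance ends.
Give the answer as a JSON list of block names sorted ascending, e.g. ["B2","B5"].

idom tree: B1←B0 B2←B0 B3←B0 B4←B3 B5←B0 B6←B3 B7←B0 B8←B5
Join-block Dom:
  B3: preds {B1,B2,B4}: {B0,B1} ∩ {B0,B2} ∩ {B0,B3,B4} = {B0}; idom=B0
  B5: preds {B1,B4}: {B0,B1} ∩ {B0,B3,B4} = {B0}; idom=B0
  B6: preds {B3,B4}: {B0,B3} ∩ {B0,B3,B4} = {B0,B3}; idom=B3
  B7: preds {B0,B6}: {B0} ∩ {B0,B3,B6} = {B0}; idom=B0

DF derivation:
  join B3 pred B1: B1 stop@B0
  join B3 pred B2: B2 stop@B0
  join B3 pred B4: B4→B3 stop@B0
  join B5 pred B1: B1 stop@B0
  join B5 pred B4: B4→B3 stop@B0
  join B6 pred B3: · stop@B3
  join B6 pred B4: B4 stop@B3
  join B7 pred B0: · stop@B0
  join B7 pred B6: B6→B3 stop@B0
  DF(B0)=∅
  DF(B1)={B3,B5}
  DF(B2)={B3}
  DF(B3)={B3,B5,B7}
  DF(B4)={B3,B5,B6}
  DF(B5)=∅
  DF(B6)={B7}
  DF(B7)=∅
  DF(B8)=∅

DF(B6) = ["B7"]

Answer: ["B7"]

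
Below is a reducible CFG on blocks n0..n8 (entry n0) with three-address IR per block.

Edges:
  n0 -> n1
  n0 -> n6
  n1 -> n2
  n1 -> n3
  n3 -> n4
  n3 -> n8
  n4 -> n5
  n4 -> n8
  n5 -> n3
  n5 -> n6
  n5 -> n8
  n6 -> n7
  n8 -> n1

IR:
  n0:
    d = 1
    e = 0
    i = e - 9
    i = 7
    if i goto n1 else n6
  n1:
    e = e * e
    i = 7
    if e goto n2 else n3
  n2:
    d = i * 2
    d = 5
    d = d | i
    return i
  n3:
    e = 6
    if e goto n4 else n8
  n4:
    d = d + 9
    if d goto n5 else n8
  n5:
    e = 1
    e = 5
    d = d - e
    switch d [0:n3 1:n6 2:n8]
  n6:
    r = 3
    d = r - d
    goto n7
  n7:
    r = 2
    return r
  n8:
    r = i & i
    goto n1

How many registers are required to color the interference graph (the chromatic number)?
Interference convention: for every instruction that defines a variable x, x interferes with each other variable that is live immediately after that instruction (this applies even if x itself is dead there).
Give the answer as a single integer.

Answer: 3

Working:
Per-block:
  n0 def {d,e,i} use ∅
  n1 def {e,i} use {e}
  n2 def {d} use {i}
  n3 def {e} use ∅
  n4 def {d} use {d}
  n5 def {d,e} use {d}
  n6 def {d,r} use {d}
  n7 def {r} use ∅
  n8 def {r} use {i}

Liveness:
  n0 li=∅ lo={d,e}
  n1 li={d,e} lo={d,i}
  n2 li={i} lo=∅
  n3 li={d,i} lo={d,e,i}
  n4 li={d,e,i} lo={d,e,i}
  n5 li={d,i} lo={d,e,i}
  n6 li={d} lo=∅
  n7 li=∅ lo=∅
  n8 li={d,e,i} lo={d,e}

Interference:
  d: {e,i,r}
  e: {d,i,r}
  i: {d,e}
  r: {d,e}

Registers:
  clique {d,e,i} ⇒ need ≥ 3
  3-colouring: R0={d}  R1={e}  R2={i,r}
  χ = 3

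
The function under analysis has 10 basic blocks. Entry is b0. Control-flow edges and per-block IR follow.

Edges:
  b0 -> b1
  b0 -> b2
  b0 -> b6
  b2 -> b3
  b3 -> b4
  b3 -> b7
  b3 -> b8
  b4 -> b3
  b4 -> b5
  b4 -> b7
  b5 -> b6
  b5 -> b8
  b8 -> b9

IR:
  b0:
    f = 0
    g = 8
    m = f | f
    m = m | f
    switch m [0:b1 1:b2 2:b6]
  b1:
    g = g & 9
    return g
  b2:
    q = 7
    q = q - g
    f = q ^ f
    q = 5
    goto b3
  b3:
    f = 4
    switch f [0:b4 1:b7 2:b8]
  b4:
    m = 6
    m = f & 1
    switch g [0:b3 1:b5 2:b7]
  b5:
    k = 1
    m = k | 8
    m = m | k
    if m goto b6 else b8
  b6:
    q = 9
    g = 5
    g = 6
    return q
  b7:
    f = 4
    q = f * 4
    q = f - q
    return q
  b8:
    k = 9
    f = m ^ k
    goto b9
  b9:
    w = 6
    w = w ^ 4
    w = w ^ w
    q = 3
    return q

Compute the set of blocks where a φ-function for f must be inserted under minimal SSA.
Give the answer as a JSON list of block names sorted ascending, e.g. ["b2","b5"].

Answer: ["b3", "b6"]

Analysis:
idom tree: b1←b0 b2←b0 b3←b2 b4←b3 b5←b4 b6←b0 b7←b3 b8←b3 b9←b8
Dom∩ at merges:
  b3: preds {b2,b4}: {b0,b2} ∩ {b0,b2,b3,b4} = {b0,b2}; idom=b2
  b6: preds {b0,b5}: {b0} ∩ {b0,b2,b3,b4,b5} = {b0}; idom=b0
  b7: preds {b3,b4}: {b0,b2,b3} ∩ {b0,b2,b3,b4} = {b0,b2,b3}; idom=b3
  b8: preds {b3,b5}: {b0,b2,b3} ∩ {b0,b2,b3,b4,b5} = {b0,b2,b3}; idom=b3

DF derivation:
  b3←b2: walk · to b2
  b3←b4: walk b4→b3 to b2
  b6←b0: walk · to b0
  b6←b5: walk b5→b4→b3→b2 to b0
  b7←b3: walk · to b3
  b7←b4: walk b4 to b3
  b8←b3: walk · to b3
  b8←b5: walk b5→b4 to b3
  b0 → ∅
  b1 → ∅
  b2 → {b6}
  b3 → {b3,b6}
  b4 → {b3,b6,b7,b8}
  b5 → {b6,b8}
  b6 → ∅
  b7 → ∅
  b8 → ∅
  b9 → ∅

φ for f: defs {b0,b2,b3,b7,b8}
  DF⁺ = {b3,b6}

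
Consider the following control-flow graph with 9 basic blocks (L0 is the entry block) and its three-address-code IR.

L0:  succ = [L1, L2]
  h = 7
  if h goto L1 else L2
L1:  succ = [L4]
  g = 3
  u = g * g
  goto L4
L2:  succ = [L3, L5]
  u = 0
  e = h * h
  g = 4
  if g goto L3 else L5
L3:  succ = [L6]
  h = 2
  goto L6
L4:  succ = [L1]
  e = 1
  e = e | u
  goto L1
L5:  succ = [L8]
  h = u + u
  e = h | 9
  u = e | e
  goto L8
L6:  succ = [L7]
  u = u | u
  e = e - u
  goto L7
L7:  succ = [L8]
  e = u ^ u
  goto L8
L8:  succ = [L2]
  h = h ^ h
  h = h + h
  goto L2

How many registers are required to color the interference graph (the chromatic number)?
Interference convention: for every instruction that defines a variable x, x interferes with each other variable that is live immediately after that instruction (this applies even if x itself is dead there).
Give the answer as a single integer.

Block summaries:
  L0: def={h} ue=∅
  L1: def={g,u} ue=∅
  L2: def={e,g,u} ue={h}
  L3: def={h} ue=∅
  L4: def={e} ue={u}
  L5: def={e,h,u} ue={u}
  L6: def={e,u} ue={e,u}
  L7: def={e} ue={u}
  L8: def={h} ue={h}

Live sets:
  L0: in=∅ out={h}
  L1: in=∅ out={u}
  L2: in={h} out={e,u}
  L3: in={e,u} out={e,h,u}
  L4: in={u} out=∅
  L5: in={u} out={h}
  L6: in={e,h,u} out={h,u}
  L7: in={h,u} out={h}
  L8: in={h} out={h}

Interference:
  e: {g,h,u}
  g: {e,u}
  h: {e,u}
  u: {e,g,h}

Chromatic number:
  lower bound: {e,g,u} mutually conflict ⇒ χ ≥ 3
  3-colouring: c0={e}  c1={u}  c2={g,h}
  χ = 3

Answer: 3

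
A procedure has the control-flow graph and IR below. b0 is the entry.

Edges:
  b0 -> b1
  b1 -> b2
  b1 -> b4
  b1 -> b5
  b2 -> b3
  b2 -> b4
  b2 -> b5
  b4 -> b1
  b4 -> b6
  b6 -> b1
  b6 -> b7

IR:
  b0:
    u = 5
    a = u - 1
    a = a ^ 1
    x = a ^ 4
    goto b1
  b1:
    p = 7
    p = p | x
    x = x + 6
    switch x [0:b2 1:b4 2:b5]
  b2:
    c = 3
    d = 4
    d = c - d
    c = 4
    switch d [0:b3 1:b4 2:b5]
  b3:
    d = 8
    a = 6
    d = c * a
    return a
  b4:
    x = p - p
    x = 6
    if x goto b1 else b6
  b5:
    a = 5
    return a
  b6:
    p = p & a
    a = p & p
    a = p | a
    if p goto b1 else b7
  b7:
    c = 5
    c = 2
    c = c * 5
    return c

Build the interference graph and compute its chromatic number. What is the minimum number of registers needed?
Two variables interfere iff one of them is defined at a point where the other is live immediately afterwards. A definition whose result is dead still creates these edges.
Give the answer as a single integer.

def/use:
  b0: def={a,u,x} ue=∅
  b1: def={p,x} ue={x}
  b2: def={c,d} ue=∅
  b3: def={a,d} ue={c}
  b4: def={x} ue={p}
  b5: def={a} ue=∅
  b6: def={a,p} ue={a,p}
  b7: def={c} ue=∅

Live sets:
  live b0: ∅→{a,x}
  live b1: {a,x}→{a,p}
  live b2: {a,p}→{a,c,p}
  live b3: {c}→∅
  live b4: {a,p}→{a,p,x}
  live b5: ∅→∅
  live b6: {a,p,x}→{a,x}
  live b7: ∅→∅

Interference:
  a — {c,d,p,x}
  c — {a,d,p}
  d — {a,c,p}
  p — {a,c,d,x}
  u — ∅
  x — {a,p}

Chromatic number:
  {a,c,d,p} pairwise interfere (4-clique) ⇒ χ ≥ 4
  assign a→R0 c→R2 d→R3 p→R1 u→R0 x→R2 — no edge inside a register ⇒ χ ≤ 4
  χ = 4

Answer: 4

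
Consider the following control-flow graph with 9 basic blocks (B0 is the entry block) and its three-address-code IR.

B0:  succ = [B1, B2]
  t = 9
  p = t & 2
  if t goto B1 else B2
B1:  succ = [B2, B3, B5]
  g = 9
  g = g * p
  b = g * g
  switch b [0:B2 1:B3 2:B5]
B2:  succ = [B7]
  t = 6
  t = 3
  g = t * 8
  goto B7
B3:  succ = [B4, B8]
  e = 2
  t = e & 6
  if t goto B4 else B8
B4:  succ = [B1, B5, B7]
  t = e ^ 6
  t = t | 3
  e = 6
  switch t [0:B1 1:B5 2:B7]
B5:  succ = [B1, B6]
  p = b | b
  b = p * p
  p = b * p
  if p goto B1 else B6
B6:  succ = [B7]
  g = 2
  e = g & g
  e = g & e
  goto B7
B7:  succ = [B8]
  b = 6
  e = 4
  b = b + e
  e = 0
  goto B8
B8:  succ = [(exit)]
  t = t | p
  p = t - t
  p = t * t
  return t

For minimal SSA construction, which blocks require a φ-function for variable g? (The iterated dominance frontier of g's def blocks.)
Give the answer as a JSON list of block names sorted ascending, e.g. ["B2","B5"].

idom tree: B1←B0 B2←B0 B3←B1 B4←B3 B5←B1 B6←B5 B7←B0 B8←B0
Join-block Dom:
  B1: preds {B0,B4,B5}: {B0} ∩ {B0,B1,B3,B4} ∩ {B0,B1,B5} = {B0}; idom=B0
  B2: preds {B0,B1}: {B0} ∩ {B0,B1} = {B0}; idom=B0
  B5: preds {B1,B4}: {B0,B1} ∩ {B0,B1,B3,B4} = {B0,B1}; idom=B1
  B7: preds {B2,B4,B6}: {B0,B2} ∩ {B0,B1,B3,B4} ∩ {B0,B1,B5,B6} = {B0}; idom=B0
  B8: preds {B3,B7}: {B0,B1,B3} ∩ {B0,B7} = {B0}; idom=B0

DF walk-up:
  join B1 pred B0: · stop@B0
  join B1 pred B4: B4→B3→B1 stop@B0
  join B1 pred B5: B5→B1 stop@B0
  join B2 pred B0: · stop@B0
  join B2 pred B1: B1 stop@B0
  join B5 pred B1: · stop@B1
  join B5 pred B4: B4→B3 stop@B1
  join B7 pred B2: B2 stop@B0
  join B7 pred B4: B4→B3→B1 stop@B0
  join B7 pred B6: B6→B5→B1 stop@B0
  join B8 pred B3: B3→B1 stop@B0
  join B8 pred B7: B7 stop@B0
  B0 → ∅
  B1 → {B1,B2,B7,B8}
  B2 → {B7}
  B3 → {B1,B5,B7,B8}
  B4 → {B1,B5,B7}
  B5 → {B1,B7}
  B6 → {B7}
  B7 → {B8}
  B8 → ∅

φ for g: defs {B1,B2,B6}
  DF⁺ = {B1,B2,B7,B8}

Answer: ["B1", "B2", "B7", "B8"]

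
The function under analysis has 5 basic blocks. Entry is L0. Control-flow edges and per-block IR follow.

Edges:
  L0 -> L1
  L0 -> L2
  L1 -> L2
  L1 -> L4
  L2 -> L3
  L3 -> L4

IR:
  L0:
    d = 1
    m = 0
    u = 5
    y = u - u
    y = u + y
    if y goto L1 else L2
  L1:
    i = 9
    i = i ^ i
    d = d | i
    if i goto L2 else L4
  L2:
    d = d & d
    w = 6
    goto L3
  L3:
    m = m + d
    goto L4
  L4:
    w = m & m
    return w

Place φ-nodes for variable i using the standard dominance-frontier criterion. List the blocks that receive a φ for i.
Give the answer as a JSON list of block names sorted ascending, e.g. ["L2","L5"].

Answer: ["L2", "L4"]

Analysis:
idom tree: L1←L0 L2←L0 L3←L2 L4←L0
Join-block Dom:
  L2: preds {L0,L1}: {L0} ∩ {L0,L1} = {L0}; idom=L0
  L4: preds {L1,L3}: {L0,L1} ∩ {L0,L2,L3} = {L0}; idom=L0

Frontier:
  L2←L0: walk · to L0
  L2←L1: walk L1 to L0
  L4←L1: walk L1 to L0
  L4←L3: walk L3→L2 to L0
  DF(L0)=∅
  DF(L1)={L2,L4}
  DF(L2)={L4}
  DF(L3)={L4}
  DF(L4)=∅

φ for i: defs {L1}
  DF⁺ = {L2,L4}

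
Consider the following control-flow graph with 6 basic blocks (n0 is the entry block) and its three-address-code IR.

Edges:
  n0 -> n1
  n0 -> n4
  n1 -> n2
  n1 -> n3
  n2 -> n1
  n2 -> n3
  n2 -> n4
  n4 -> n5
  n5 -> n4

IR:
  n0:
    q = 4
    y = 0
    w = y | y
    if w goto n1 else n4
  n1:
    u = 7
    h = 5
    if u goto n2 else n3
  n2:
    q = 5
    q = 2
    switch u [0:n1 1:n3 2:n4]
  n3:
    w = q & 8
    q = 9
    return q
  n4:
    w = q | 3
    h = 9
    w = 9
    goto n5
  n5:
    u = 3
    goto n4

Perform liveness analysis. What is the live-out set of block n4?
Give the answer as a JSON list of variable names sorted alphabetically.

Answer: ["q"]

Working:
Per-block:
  n0 def {q,w,y} use ∅
  n1 def {h,u} use ∅
  n2 def {q} use {u}
  n3 def {q,w} use {q}
  n4 def {h,w} use {q}
  n5 def {u} use ∅

Live sets:
  n0: in=∅ out={q}
  n1: in={q} out={q,u}
  n2: in={u} out={q}
  n3: in={q} out=∅
  n4: in={q} out={q}
  n5: in={q} out={q}

live-out(n4) = ["q"]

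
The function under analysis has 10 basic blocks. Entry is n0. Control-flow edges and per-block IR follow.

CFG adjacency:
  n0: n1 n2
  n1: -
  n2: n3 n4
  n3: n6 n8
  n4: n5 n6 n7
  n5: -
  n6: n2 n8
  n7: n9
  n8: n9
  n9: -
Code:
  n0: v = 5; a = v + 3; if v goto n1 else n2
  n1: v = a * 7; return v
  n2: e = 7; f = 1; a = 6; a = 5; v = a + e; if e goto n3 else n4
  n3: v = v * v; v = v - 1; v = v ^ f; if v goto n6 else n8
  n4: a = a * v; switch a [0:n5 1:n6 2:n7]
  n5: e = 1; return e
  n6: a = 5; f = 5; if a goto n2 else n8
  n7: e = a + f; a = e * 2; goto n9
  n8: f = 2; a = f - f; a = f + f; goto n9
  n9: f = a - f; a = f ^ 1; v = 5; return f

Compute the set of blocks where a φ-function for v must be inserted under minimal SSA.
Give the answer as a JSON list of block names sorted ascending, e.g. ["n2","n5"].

Answer: ["n2", "n6", "n8", "n9"]

Analysis:
idom tree: n1←n0 n2←n0 n3←n2 n4←n2 n5←n4 n6←n2 n7←n4 n8←n2 n9←n2
Dom∩ at merges:
  n2: preds {n0,n6}: {n0} ∩ {n0,n2,n6} = {n0}; idom=n0
  n6: preds {n3,n4}: {n0,n2,n3} ∩ {n0,n2,n4} = {n0,n2}; idom=n2
  n8: preds {n3,n6}: {n0,n2,n3} ∩ {n0,n2,n6} = {n0,n2}; idom=n2
  n9: preds {n7,n8}: {n0,n2,n4,n7} ∩ {n0,n2,n8} = {n0,n2}; idom=n2

Frontier:
  n2←n0: walk · to n0
  n2←n6: walk n6→n2 to n0
  n6←n3: walk n3 to n2
  n6←n4: walk n4 to n2
  n8←n3: walk n3 to n2
  n8←n6: walk n6 to n2
  n9←n7: walk n7→n4 to n2
  n9←n8: walk n8 to n2
  DF(n0)=∅
  DF(n1)=∅
  DF(n2)={n2}
  DF(n3)={n6,n8}
  DF(n4)={n6,n9}
  DF(n5)=∅
  DF(n6)={n2,n8}
  DF(n7)={n9}
  DF(n8)={n9}
  DF(n9)=∅

φ for v: defs {n0,n1,n2,n3,n9}
  DF⁺ = {n2,n6,n8,n9}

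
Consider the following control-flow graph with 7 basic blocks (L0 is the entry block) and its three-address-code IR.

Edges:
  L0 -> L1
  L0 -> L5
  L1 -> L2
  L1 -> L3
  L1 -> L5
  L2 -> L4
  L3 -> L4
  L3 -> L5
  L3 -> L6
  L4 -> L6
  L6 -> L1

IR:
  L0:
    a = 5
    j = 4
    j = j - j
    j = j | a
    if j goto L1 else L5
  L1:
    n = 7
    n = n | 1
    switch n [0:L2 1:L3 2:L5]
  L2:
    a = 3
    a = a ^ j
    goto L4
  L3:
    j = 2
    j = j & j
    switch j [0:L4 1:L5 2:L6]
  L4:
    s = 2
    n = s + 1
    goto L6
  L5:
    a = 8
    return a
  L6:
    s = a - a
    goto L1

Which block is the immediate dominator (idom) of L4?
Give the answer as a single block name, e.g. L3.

Answer: L1

Working:
idom tree: L1←L0 L2←L1 L3←L1 L4←L1 L5←L0 L6←L1
Dom∩ at merges:
  L1: preds {L0,L6}: {L0} ∩ {L0,L1,L6} = {L0}; idom=L0
  L4: preds {L2,L3}: {L0,L1,L2} ∩ {L0,L1,L3} = {L0,L1}; idom=L1
  L5: preds {L0,L1,L3}: {L0} ∩ {L0,L1} ∩ {L0,L1,L3} = {L0}; idom=L0
  L6: preds {L3,L4}: {L0,L1,L3} ∩ {L0,L1,L4} = {L0,L1}; idom=L1

idom(L4) = L1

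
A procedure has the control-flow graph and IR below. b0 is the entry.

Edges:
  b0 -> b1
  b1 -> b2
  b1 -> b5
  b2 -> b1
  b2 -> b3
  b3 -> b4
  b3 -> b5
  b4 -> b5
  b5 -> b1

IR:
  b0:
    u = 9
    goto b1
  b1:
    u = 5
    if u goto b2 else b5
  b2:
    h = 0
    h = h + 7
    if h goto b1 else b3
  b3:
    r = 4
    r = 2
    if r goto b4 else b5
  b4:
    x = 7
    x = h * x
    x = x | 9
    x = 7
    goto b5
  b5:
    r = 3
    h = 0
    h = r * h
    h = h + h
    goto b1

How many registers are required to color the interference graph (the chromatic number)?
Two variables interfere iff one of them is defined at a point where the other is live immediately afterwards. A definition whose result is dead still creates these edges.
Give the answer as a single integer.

Answer: 2

Working:
Block summaries:
  b0: {u} / ∅
  b1: {u} / ∅
  b2: {h} / ∅
  b3: {r} / ∅
  b4: {x} / {h}
  b5: {h,r} / ∅

Live sets:
  b0: in=∅ out=∅
  b1: in=∅ out=∅
  b2: in=∅ out={h}
  b3: in={h} out={h}
  b4: in={h} out=∅
  b5: in=∅ out=∅

Interference:
  h — {r,x}
  r — {h}
  u — ∅
  x — {h}

Chromatic number:
  lower bound: {h,r} mutually conflict ⇒ χ ≥ 2
  assign h→r0 r→r1 u→r0 x→r1 — no edge inside a register ⇒ χ ≤ 2
  χ = 2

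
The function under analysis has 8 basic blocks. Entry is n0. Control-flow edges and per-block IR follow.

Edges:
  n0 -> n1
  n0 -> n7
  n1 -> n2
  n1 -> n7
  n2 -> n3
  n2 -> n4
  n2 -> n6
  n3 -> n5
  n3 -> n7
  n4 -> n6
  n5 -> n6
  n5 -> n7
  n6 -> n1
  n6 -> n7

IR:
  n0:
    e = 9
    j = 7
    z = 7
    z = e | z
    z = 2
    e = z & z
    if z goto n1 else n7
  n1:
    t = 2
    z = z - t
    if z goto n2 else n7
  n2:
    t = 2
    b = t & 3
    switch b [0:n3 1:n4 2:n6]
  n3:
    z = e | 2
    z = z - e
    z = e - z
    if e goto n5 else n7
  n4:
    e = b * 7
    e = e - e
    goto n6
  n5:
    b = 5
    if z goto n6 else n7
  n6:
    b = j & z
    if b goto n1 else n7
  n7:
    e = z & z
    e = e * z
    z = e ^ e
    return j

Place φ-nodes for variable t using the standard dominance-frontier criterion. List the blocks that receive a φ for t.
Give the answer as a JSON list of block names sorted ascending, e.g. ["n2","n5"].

Answer: ["n1", "n7"]

Working:
idom tree: n1←n0 n2←n1 n3←n2 n4←n2 n5←n3 n6←n2 n7←n0
Join-block Dom:
  n1: preds {n0,n6}: {n0} ∩ {n0,n1,n2,n6} = {n0}; idom=n0
  n6: preds {n2,n4,n5}: {n0,n1,n2} ∩ {n0,n1,n2,n4} ∩ {n0,n1,n2,n3,n5} = {n0,n1,n2}; idom=n2
  n7: preds {n0,n1,n3,n5,n6}: {n0} ∩ {n0,n1} ∩ {n0,n1,n2,n3} ∩ {n0,n1,n2,n3,n5} ∩ {n0,n1,n2,n6} = {n0}; idom=n0

DF derivation:
  n1←n0: walk · to n0
  n1←n6: walk n6→n2→n1 to n0
  n6←n2: walk · to n2
  n6←n4: walk n4 to n2
  n6←n5: walk n5→n3 to n2
  n7←n0: walk · to n0
  n7←n1: walk n1 to n0
  n7←n3: walk n3→n2→n1 to n0
  n7←n5: walk n5→n3→n2→n1 to n0
  n7←n6: walk n6→n2→n1 to n0
  DF(n0)=∅
  DF(n1)={n1,n7}
  DF(n2)={n1,n7}
  DF(n3)={n6,n7}
  DF(n4)={n6}
  DF(n5)={n6,n7}
  DF(n6)={n1,n7}
  DF(n7)=∅

φ for t: defs {n1,n2}
  DF⁺ = {n1,n7}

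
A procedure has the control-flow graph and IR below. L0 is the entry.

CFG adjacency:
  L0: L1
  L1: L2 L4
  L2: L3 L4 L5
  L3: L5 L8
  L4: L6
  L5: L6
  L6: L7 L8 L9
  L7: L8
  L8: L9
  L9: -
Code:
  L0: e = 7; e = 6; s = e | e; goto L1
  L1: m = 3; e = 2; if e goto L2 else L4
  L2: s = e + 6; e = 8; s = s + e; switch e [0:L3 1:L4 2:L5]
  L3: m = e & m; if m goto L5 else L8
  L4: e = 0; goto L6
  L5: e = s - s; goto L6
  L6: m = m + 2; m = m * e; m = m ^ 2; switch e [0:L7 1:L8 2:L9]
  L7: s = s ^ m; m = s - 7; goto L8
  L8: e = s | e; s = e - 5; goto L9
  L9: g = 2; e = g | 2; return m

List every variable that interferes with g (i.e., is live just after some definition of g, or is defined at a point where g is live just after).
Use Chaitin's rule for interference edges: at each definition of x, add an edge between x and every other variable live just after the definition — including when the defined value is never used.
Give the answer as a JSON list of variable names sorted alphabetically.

Per-block:
  L0 def {e,s} use ∅
  L1 def {e,m} use ∅
  L2 def {e,s} use {e}
  L3 def {m} use {e,m}
  L4 def {e} use ∅
  L5 def {e} use {s}
  L6 def {m} use {e,m}
  L7 def {m,s} use {m,s}
  L8 def {e,s} use {e,s}
  L9 def {e,g} use {m}

Live sets:
  live L0: ∅→{s}
  live L1: {s}→{e,m,s}
  live L2: {e,m}→{e,m,s}
  live L3: {e,m,s}→{e,m,s}
  live L4: {m,s}→{e,m,s}
  live L5: {m,s}→{e,m,s}
  live L6: {e,m,s}→{e,m,s}
  live L7: {e,m,s}→{e,m,s}
  live L8: {e,m,s}→{m}
  live L9: {m}→∅

Interfere edges:
  e↔{m,s}
  g↔{m}
  m↔{e,g,s}
  s↔{e,m}

N(g) = ["m"]

Answer: ["m"]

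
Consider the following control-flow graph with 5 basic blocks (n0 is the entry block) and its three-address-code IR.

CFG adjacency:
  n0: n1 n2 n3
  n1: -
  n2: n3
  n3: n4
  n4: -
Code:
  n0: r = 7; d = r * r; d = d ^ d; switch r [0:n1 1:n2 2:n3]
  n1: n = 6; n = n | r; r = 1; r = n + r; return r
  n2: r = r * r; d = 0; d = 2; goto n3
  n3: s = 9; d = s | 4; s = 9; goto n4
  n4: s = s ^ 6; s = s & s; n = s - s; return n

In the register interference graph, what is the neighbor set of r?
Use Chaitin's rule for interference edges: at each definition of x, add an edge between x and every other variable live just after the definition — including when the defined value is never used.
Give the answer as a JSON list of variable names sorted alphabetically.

Per-block:
  n0 def {d,r} use ∅
  n1 def {n,r} use {r}
  n2 def {d,r} use {r}
  n3 def {d,s} use ∅
  n4 def {n,s} use {s}

Liveness:
  live n0: ∅→{r}
  live n1: {r}→∅
  live n2: {r}→∅
  live n3: ∅→{s}
  live n4: {s}→∅

Interfere edges:
  d — {r}
  n — {r}
  r — {d,n}
  s — ∅

N(r) = ["d", "n"]

Answer: ["d", "n"]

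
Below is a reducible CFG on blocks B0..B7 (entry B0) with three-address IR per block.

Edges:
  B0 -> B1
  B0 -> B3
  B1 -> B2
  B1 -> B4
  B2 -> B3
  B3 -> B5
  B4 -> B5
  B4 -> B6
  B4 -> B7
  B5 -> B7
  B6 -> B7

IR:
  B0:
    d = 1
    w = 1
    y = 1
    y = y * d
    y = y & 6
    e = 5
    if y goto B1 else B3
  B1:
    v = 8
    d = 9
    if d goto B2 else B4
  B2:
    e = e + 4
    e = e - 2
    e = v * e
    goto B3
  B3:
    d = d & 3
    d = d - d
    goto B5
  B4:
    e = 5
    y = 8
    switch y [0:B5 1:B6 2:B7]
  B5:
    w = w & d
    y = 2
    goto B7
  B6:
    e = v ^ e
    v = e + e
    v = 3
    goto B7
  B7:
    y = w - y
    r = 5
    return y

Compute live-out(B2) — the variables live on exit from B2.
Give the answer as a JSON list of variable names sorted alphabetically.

Block summaries:
  B0: {d,e,w,y} / ∅
  B1: {d,v} / ∅
  B2: {e} / {e,v}
  B3: {d} / {d}
  B4: {e,y} / ∅
  B5: {w,y} / {d,w}
  B6: {e,v} / {e,v}
  B7: {r,y} / {w,y}

Liveness:
  B0 li=∅ lo={d,e,w}
  B1 li={e,w} lo={d,e,v,w}
  B2 li={d,e,v,w} lo={d,w}
  B3 li={d,w} lo={d,w}
  B4 li={d,v,w} lo={d,e,v,w,y}
  B5 li={d,w} lo={w,y}
  B6 li={e,v,w,y} lo={w,y}
  B7 li={w,y} lo=∅

live-out(B2) = ["d", "w"]

Answer: ["d", "w"]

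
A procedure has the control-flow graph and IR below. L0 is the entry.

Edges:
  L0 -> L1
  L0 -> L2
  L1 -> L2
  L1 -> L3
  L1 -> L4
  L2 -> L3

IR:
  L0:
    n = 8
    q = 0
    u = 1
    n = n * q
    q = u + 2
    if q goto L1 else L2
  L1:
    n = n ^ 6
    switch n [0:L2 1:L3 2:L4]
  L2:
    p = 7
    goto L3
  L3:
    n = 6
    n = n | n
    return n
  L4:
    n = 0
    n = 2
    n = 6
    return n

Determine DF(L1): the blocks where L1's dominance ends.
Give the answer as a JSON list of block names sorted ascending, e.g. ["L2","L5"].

Answer: ["L2", "L3"]

Working:
idom tree: L1←L0 L2←L0 L3←L0 L4←L1
Dom at joins:
  L2: preds {L0,L1}: {L0} ∩ {L0,L1} = {L0}; idom=L0
  L3: preds {L1,L2}: {L0,L1} ∩ {L0,L2} = {L0}; idom=L0

DF derivation:
  L2←L0: walk · to L0
  L2←L1: walk L1 to L0
  L3←L1: walk L1 to L0
  L3←L2: walk L2 to L0
  DF(L0)=∅
  DF(L1)={L2,L3}
  DF(L2)={L3}
  DF(L3)=∅
  DF(L4)=∅

DF(L1) = ["L2", "L3"]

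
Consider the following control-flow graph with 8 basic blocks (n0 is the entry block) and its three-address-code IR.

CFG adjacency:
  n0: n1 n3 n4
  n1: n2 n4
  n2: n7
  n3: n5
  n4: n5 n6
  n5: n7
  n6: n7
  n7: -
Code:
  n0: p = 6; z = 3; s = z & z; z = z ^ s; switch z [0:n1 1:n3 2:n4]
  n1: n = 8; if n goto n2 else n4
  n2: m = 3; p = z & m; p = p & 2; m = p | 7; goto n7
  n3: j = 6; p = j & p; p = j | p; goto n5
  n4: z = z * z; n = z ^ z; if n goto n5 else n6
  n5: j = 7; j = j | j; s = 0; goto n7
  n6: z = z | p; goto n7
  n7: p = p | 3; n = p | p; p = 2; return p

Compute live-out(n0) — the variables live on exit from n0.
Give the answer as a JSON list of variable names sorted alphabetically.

Per-block:
  n0 def {p,s,z} use ∅
  n1 def {n} use ∅
  n2 def {m,p} use {z}
  n3 def {j,p} use {p}
  n4 def {n,z} use {z}
  n5 def {j,s} use ∅
  n6 def {z} use {p,z}
  n7 def {n,p} use {p}

Backward fixpoint:
  live n0: ∅→{p,z}
  live n1: {p,z}→{p,z}
  live n2: {z}→{p}
  live n3: {p}→{p}
  live n4: {p,z}→{p,z}
  live n5: {p}→{p}
  live n6: {p,z}→{p}
  live n7: {p}→∅

live-out(n0) = ["p", "z"]

Answer: ["p", "z"]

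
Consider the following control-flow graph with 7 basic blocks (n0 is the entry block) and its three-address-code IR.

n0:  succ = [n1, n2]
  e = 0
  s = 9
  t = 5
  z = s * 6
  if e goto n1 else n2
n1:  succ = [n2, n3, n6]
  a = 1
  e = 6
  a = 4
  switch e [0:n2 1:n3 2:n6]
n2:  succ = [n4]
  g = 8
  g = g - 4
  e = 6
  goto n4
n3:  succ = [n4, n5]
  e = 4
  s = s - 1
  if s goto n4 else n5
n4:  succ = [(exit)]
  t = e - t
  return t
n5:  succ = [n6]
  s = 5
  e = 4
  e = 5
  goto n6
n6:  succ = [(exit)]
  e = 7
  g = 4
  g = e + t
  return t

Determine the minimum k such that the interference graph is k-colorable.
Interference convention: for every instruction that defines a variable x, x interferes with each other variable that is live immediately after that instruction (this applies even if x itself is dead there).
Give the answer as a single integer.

Answer: 4

Derivation:
Block summaries:
  n0: def={e,s,t,z} ue=∅
  n1: def={a,e} ue=∅
  n2: def={e,g} ue=∅
  n3: def={e,s} ue={s}
  n4: def={t} ue={e,t}
  n5: def={e,s} ue=∅
  n6: def={e,g} ue={t}

Live sets:
  n0: in=∅ out={s,t}
  n1: in={s,t} out={s,t}
  n2: in={t} out={e,t}
  n3: in={s,t} out={e,t}
  n4: in={e,t} out=∅
  n5: in={t} out={t}
  n6: in={t} out=∅

Interfere edges:
  a↔{e,s,t}
  e↔{a,g,s,t,z}
  g↔{e,t}
  s↔{a,e,t,z}
  t↔{a,e,g,s,z}
  z↔{e,s,t}

Colouring:
  {a,e,s,t} pairwise interfere (4-clique) ⇒ χ ≥ 4
  4-colouring: r0={e}  r1={t}  r2={g,s}  r3={a,z}
  χ = 4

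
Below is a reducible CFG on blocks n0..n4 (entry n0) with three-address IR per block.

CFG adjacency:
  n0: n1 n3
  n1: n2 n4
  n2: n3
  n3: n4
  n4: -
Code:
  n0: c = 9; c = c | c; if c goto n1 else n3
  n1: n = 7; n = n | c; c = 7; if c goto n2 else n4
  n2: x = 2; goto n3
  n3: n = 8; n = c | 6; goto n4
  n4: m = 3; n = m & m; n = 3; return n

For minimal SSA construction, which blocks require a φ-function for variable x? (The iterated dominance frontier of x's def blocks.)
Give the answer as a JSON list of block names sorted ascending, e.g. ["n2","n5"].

idom tree: n1←n0 n2←n1 n3←n0 n4←n0
Join-block Dom:
  n3: preds {n0,n2}: {n0} ∩ {n0,n1,n2} = {n0}; idom=n0
  n4: preds {n1,n3}: {n0,n1} ∩ {n0,n3} = {n0}; idom=n0

DF derivation:
  join n3 pred n0: · stop@n0
  join n3 pred n2: n2→n1 stop@n0
  join n4 pred n1: n1 stop@n0
  join n4 pred n3: n3 stop@n0
  DF(n0)=∅
  DF(n1)={n3,n4}
  DF(n2)={n3}
  DF(n3)={n4}
  DF(n4)=∅

φ for x: defs {n2}
  DF⁺ = {n3,n4}

Answer: ["n3", "n4"]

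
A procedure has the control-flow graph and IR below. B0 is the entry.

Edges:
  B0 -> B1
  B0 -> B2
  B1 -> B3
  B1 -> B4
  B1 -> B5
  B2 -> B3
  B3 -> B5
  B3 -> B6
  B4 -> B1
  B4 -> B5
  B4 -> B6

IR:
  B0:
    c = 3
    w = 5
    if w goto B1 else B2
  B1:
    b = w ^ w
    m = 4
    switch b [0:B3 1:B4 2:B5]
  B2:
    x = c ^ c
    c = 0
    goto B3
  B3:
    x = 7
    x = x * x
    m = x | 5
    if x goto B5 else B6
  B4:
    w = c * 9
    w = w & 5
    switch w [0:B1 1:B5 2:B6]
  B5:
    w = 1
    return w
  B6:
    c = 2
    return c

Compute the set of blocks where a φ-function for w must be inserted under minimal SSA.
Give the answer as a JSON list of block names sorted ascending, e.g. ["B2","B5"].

idom tree: B1←B0 B2←B0 B3←B0 B4←B1 B5←B0 B6←B0
Dom at joins:
  B1: preds {B0,B4}: {B0} ∩ {B0,B1,B4} = {B0}; idom=B0
  B3: preds {B1,B2}: {B0,B1} ∩ {B0,B2} = {B0}; idom=B0
  B5: preds {B1,B3,B4}: {B0,B1} ∩ {B0,B3} ∩ {B0,B1,B4} = {B0}; idom=B0
  B6: preds {B3,B4}: {B0,B3} ∩ {B0,B1,B4} = {B0}; idom=B0

DF walk-up:
  B1←B0: walk · to B0
  B1←B4: walk B4→B1 to B0
  B3←B1: walk B1 to B0
  B3←B2: walk B2 to B0
  B5←B1: walk B1 to B0
  B5←B3: walk B3 to B0
  B5←B4: walk B4→B1 to B0
  B6←B3: walk B3 to B0
  B6←B4: walk B4→B1 to B0
  B0: DF=∅
  B1: DF={B1,B3,B5,B6}
  B2: DF={B3}
  B3: DF={B5,B6}
  B4: DF={B1,B5,B6}
  B5: DF=∅
  B6: DF=∅

φ for w: defs {B0,B4,B5}
  DF⁺ = {B1,B3,B5,B6}

Answer: ["B1", "B3", "B5", "B6"]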